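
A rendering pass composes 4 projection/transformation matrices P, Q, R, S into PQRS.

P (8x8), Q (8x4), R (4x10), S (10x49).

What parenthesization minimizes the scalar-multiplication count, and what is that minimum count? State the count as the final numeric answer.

3784

Adjacent pairs: PQ = 8·8·4 = 256; QR = 8·4·10 = 320; RS = 4·10·49 = 1960.
Length 3: P..R: k=1: 0+320+8·8·10=960; k=2: 256+0+8·4·10=576 → min 576 | Q..S: k=2: 0+1960+8·4·49=3528; k=3: 320+0+8·10·49=4240 → min 3528.
Length 4: P..S: k=1: 0+3528+8·8·49=6664; k=2: 256+1960+8·4·49=3784; k=3: 576+0+8·10·49=4496 → min 3784.
Optimal parenthesization: ((PQ)(RS)) with cost 3784.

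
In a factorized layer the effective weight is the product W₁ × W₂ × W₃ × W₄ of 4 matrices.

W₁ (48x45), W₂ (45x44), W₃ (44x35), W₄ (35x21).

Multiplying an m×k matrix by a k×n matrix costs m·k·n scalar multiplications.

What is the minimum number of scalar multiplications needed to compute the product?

Adjacent pairs: W₁W₂ = 48·45·44 = 95040; W₂W₃ = 45·44·35 = 69300; W₃W₄ = 44·35·21 = 32340.
Length 3: W₁..W₃: k=1: 0+69300+48·45·35=144900; k=2: 95040+0+48·44·35=168960 → min 144900 | W₂..W₄: k=2: 0+32340+45·44·21=73920; k=3: 69300+0+45·35·21=102375 → min 73920.
Length 4: W₁..W₄: k=1: 0+73920+48·45·21=119280; k=2: 95040+32340+48·44·21=171732; k=3: 144900+0+48·35·21=180180 → min 119280.
Optimal order: (W₁ × (W₂ × (W₃ × W₄))) with cost 119280.

119280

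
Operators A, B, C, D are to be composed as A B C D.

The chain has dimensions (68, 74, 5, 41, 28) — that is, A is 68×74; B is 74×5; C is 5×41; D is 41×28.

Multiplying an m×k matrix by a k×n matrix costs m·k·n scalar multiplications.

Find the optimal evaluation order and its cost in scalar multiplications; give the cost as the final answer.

40420

Adjacent pairs: AB = 68·74·5 = 25160; BC = 74·5·41 = 15170; CD = 5·41·28 = 5740.
Length 3: A..C: k=1: 0+15170+68·74·41=221482; k=2: 25160+0+68·5·41=39100 → min 39100 | B..D: k=2: 0+5740+74·5·28=16100; k=3: 15170+0+74·41·28=100122 → min 16100.
Length 4: A..D: k=1: 0+16100+68·74·28=156996; k=2: 25160+5740+68·5·28=40420; k=3: 39100+0+68·41·28=117164 → min 40420.
Optimal parenthesization: ((A B) (C D)) with cost 40420.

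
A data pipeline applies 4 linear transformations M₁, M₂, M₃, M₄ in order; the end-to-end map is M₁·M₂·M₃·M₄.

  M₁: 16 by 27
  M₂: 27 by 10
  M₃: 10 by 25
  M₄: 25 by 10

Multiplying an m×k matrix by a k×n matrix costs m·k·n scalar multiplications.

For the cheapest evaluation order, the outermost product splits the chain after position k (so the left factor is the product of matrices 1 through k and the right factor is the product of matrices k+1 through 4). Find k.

Adjacent pairs: M₁M₂ = 16·27·10 = 4320; M₂M₃ = 27·10·25 = 6750; M₃M₄ = 10·25·10 = 2500.
Length 3: M₁..M₃: k=1: 0+6750+16·27·25=17550; k=2: 4320+0+16·10·25=8320 → min 8320 | M₂..M₄: k=2: 0+2500+27·10·10=5200; k=3: 6750+0+27·25·10=13500 → min 5200.
Top-level splits: k=1: (M₁..M₁)·(M₂..M₄) → 0+5200+16·27·10 = 9520; k=2: (M₁..M₂)·(M₃..M₄) → 4320+2500+16·10·10 = 8420; k=3: (M₁..M₃)·(M₄..M₄) → 8320+0+16·25·10 = 12320.
Best split is after M₂, i.e. k = 2.

2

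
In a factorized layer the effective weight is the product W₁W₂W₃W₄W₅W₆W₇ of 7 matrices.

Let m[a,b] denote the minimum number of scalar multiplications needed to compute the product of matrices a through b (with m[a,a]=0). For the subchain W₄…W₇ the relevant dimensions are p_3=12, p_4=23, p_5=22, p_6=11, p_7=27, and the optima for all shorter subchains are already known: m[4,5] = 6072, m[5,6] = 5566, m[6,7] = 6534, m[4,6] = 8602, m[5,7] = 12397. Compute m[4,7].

m[4,7] = min over k∈[4,6] of m[4,k]+m[k+1,7]+p_{3}·p_k·p_{7}.
k=4: 0 + 12397 + 12·23·27 = 19849; k=5: 6072 + 6534 + 12·22·27 = 19734; k=6: 8602 + 0 + 12·11·27 = 12166.
Minimum: 12166 at k=6.

12166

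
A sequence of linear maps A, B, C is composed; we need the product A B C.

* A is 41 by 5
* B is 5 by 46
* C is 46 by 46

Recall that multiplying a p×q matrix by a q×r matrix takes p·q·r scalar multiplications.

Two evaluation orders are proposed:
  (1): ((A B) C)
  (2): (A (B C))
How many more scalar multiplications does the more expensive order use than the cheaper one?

76176

Order (1) = ((A B) C): (A B): 41×5 by 5×46 → 41×46, cost 41·5·46 = 9430; ((A B) C): 41×46 by 46×46 → 41×46, cost 41·46·46 = 86756; cumulative 96186. Total 96186.
Order (2) = (A (B C)): (B C): 5×46 by 46×46 → 5×46, cost 5·46·46 = 10580; (A (B C)): 41×5 by 5×46 → 41×46, cost 41·5·46 = 9430; cumulative 20010. Total 20010.
Difference: |96186 − 20010| = 76176.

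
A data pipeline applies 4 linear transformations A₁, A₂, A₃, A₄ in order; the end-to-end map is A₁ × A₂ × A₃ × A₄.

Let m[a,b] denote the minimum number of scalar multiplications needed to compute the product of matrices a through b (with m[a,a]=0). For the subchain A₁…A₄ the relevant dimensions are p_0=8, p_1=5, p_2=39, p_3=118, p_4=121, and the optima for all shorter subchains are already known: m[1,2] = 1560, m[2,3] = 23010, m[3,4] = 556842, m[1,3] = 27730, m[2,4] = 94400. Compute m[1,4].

m[1,4] = min over k∈[1,3] of m[1,k]+m[k+1,4]+p_{0}·p_k·p_{4}.
k=1: 0 + 94400 + 8·5·121 = 99240; k=2: 1560 + 556842 + 8·39·121 = 596154; k=3: 27730 + 0 + 8·118·121 = 141954.
Minimum: 99240 at k=1.

99240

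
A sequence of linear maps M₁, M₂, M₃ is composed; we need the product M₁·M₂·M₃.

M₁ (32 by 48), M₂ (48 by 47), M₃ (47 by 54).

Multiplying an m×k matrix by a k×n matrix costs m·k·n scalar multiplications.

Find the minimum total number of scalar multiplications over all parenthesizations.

Order (M₁·(M₂·M₃)): (M₂·M₃): 48×47 by 47×54 → 48×54, cost 48·47·54 = 121824; (M₁·(M₂·M₃)): 32×48 by 48×54 → 32×54, cost 32·48·54 = 82944; cumulative 204768. Total 204768.
Order ((M₁·M₂)·M₃): (M₁·M₂): 32×48 by 48×47 → 32×47, cost 32·48·47 = 72192; ((M₁·M₂)·M₃): 32×47 by 47×54 → 32×54, cost 32·47·54 = 81216; cumulative 153408. Total 153408.
Minimum: 153408.

153408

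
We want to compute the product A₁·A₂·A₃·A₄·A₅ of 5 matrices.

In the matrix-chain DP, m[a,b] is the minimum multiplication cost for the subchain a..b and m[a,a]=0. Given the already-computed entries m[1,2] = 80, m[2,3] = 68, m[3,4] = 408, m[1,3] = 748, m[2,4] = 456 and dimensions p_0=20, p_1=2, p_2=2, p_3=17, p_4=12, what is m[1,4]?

m[1,4] = min over k∈[1,3] of m[1,k]+m[k+1,4]+p_{0}·p_k·p_{4}.
k=1: 0 + 456 + 20·2·12 = 936; k=2: 80 + 408 + 20·2·12 = 968; k=3: 748 + 0 + 20·17·12 = 4828.
Minimum: 936 at k=1.

936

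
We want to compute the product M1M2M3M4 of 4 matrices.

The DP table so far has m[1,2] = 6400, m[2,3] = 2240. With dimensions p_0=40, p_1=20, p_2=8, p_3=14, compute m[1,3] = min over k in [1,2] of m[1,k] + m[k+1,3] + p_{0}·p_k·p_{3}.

10880

m[1,3] = min over k∈[1,2] of m[1,k]+m[k+1,3]+p_{0}·p_k·p_{3}.
k=1: 0 + 2240 + 40·20·14 = 13440; k=2: 6400 + 0 + 40·8·14 = 10880.
Minimum: 10880 at k=2.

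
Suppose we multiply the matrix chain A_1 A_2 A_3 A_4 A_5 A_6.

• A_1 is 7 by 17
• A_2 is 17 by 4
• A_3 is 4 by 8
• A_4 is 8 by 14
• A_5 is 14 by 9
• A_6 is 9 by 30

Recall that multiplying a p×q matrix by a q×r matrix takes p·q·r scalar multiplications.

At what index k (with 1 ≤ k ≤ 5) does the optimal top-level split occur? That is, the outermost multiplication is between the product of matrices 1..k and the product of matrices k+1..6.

Adjacent pairs: A_1A_2 = 7·17·4 = 476; A_2A_3 = 17·4·8 = 544; A_3A_4 = 4·8·14 = 448; A_4A_5 = 8·14·9 = 1008; A_5A_6 = 14·9·30 = 3780.
Length 3: A_1..A_3: k=1: 0+544+7·17·8=1496; k=2: 476+0+7·4·8=700 → min 700 | A_2..A_4: k=2: 0+448+17·4·14=1400; k=3: 544+0+17·8·14=2448 → min 1400 | A_3..A_5: k=3: 0+1008+4·8·9=1296; k=4: 448+0+4·14·9=952 → min 952 | A_4..A_6: k=4: 0+3780+8·14·30=7140; k=5: 1008+0+8·9·30=3168 → min 3168.
Length 4: A_1..A_4: k=1: 0+1400+7·17·14=3066; k=2: 476+448+7·4·14=1316; k=3: 700+0+7·8·14=1484 → min 1316 | A_2..A_5: k=2: 0+952+17·4·9=1564; k=3: 544+1008+17·8·9=2776; k=4: 1400+0+17·14·9=3542 → min 1564 | A_3..A_6: k=3: 0+3168+4·8·30=4128; k=4: 448+3780+4·14·30=5908; k=5: 952+0+4·9·30=2032 → min 2032.
Length 5: A_1..A_5: k=1: 0+1564+7·17·9=2635; k=2: 476+952+7·4·9=1680; k=3: 700+1008+7·8·9=2212; k=4: 1316+0+7·14·9=2198 → min 1680 | A_2..A_6: k=2: 0+2032+17·4·30=4072; k=3: 544+3168+17·8·30=7792; k=4: 1400+3780+17·14·30=12320; k=5: 1564+0+17·9·30=6154 → min 4072.
Top-level splits: k=1: (A_1..A_1)·(A_2..A_6) → 0+4072+7·17·30 = 7642; k=2: (A_1..A_2)·(A_3..A_6) → 476+2032+7·4·30 = 3348; k=3: (A_1..A_3)·(A_4..A_6) → 700+3168+7·8·30 = 5548; k=4: (A_1..A_4)·(A_5..A_6) → 1316+3780+7·14·30 = 8036; k=5: (A_1..A_5)·(A_6..A_6) → 1680+0+7·9·30 = 3570.
Best split is after A_2, i.e. k = 2.

2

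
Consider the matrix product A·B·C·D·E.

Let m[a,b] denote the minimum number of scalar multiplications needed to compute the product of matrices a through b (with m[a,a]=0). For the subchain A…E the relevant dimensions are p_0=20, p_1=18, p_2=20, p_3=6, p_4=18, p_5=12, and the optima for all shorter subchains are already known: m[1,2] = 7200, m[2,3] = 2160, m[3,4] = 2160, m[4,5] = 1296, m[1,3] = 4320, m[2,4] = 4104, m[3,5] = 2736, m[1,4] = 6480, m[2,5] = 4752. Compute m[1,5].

7056

m[1,5] = min over k∈[1,4] of m[1,k]+m[k+1,5]+p_{0}·p_k·p_{5}.
k=1: 0 + 4752 + 20·18·12 = 9072; k=2: 7200 + 2736 + 20·20·12 = 14736; k=3: 4320 + 1296 + 20·6·12 = 7056; k=4: 6480 + 0 + 20·18·12 = 10800.
Minimum: 7056 at k=3.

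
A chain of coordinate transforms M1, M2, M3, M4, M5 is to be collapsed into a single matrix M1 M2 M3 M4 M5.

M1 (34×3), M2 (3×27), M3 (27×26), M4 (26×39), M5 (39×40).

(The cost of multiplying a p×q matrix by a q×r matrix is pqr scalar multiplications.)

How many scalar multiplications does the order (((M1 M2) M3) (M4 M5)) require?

(M1 M2): 34×3 by 3×27 → 34×27, cost 34·3·27 = 2754
((M1 M2) M3): 34×27 by 27×26 → 34×26, cost 34·27·26 = 23868; cumulative 26622
(M4 M5): 26×39 by 39×40 → 26×40, cost 26·39·40 = 40560
(((M1 M2) M3) (M4 M5)): 34×26 by 26×40 → 34×40, cost 34·26·40 = 35360; cumulative 102542
Total: 102542 scalar multiplications.

102542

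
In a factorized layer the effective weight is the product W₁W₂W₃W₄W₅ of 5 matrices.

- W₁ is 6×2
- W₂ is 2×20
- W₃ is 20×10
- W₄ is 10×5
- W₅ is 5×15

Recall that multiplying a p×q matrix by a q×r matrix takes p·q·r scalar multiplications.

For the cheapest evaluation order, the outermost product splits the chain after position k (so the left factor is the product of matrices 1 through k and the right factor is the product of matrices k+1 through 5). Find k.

Adjacent pairs: W₁W₂ = 6·2·20 = 240; W₂W₃ = 2·20·10 = 400; W₃W₄ = 20·10·5 = 1000; W₄W₅ = 10·5·15 = 750.
Length 3: W₁..W₃: k=1: 0+400+6·2·10=520; k=2: 240+0+6·20·10=1440 → min 520 | W₂..W₄: k=2: 0+1000+2·20·5=1200; k=3: 400+0+2·10·5=500 → min 500 | W₃..W₅: k=3: 0+750+20·10·15=3750; k=4: 1000+0+20·5·15=2500 → min 2500.
Length 4: W₁..W₄: k=1: 0+500+6·2·5=560; k=2: 240+1000+6·20·5=1840; k=3: 520+0+6·10·5=820 → min 560 | W₂..W₅: k=2: 0+2500+2·20·15=3100; k=3: 400+750+2·10·15=1450; k=4: 500+0+2·5·15=650 → min 650.
Top-level splits: k=1: (W₁..W₁)·(W₂..W₅) → 0+650+6·2·15 = 830; k=2: (W₁..W₂)·(W₃..W₅) → 240+2500+6·20·15 = 4540; k=3: (W₁..W₃)·(W₄..W₅) → 520+750+6·10·15 = 2170; k=4: (W₁..W₄)·(W₅..W₅) → 560+0+6·5·15 = 1010.
Best split is after W₁, i.e. k = 1.

1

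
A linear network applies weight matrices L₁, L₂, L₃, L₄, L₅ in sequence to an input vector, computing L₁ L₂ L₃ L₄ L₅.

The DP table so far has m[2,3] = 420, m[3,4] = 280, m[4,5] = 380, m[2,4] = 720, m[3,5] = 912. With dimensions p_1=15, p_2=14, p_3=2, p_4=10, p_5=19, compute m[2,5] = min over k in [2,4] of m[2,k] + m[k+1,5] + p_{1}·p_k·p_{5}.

1370

m[2,5] = min over k∈[2,4] of m[2,k]+m[k+1,5]+p_{1}·p_k·p_{5}.
k=2: 0 + 912 + 15·14·19 = 4902; k=3: 420 + 380 + 15·2·19 = 1370; k=4: 720 + 0 + 15·10·19 = 3570.
Minimum: 1370 at k=3.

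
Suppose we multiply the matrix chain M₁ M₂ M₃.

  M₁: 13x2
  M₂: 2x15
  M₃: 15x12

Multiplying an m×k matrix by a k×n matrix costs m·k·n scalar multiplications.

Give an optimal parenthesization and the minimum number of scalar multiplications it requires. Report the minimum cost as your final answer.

(M₁ (M₂ M₃)): cost 672.
((M₁ M₂) M₃): cost 2730.
Optimal: (M₁ (M₂ M₃)) with cost 672.

672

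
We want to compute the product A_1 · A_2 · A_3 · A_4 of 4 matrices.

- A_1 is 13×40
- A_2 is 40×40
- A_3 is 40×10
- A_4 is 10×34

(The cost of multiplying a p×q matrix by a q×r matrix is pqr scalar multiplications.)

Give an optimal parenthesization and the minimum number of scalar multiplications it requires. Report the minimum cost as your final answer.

Adjacent pairs: A_1A_2 = 13·40·40 = 20800; A_2A_3 = 40·40·10 = 16000; A_3A_4 = 40·10·34 = 13600.
Length 3: A_1..A_3: k=1: 0+16000+13·40·10=21200; k=2: 20800+0+13·40·10=26000 → min 21200 | A_2..A_4: k=2: 0+13600+40·40·34=68000; k=3: 16000+0+40·10·34=29600 → min 29600.
Length 4: A_1..A_4: k=1: 0+29600+13·40·34=47280; k=2: 20800+13600+13·40·34=52080; k=3: 21200+0+13·10·34=25620 → min 25620.
Optimal parenthesization: ((A_1 · (A_2 · A_3)) · A_4) with cost 25620.

25620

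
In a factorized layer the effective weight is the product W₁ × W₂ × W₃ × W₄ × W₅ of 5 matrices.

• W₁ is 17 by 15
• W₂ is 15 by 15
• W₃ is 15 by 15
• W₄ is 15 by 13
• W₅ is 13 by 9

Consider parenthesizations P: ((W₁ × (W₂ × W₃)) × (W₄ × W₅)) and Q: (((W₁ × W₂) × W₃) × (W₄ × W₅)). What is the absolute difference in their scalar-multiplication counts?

450

Order P = ((W₁ × (W₂ × W₃)) × (W₄ × W₅)): (W₂ × W₃): 15×15 by 15×15 → 15×15, cost 15·15·15 = 3375; (W₁ × (W₂ × W₃)): 17×15 by 15×15 → 17×15, cost 17·15·15 = 3825; cumulative 7200; (W₄ × W₅): 15×13 by 13×9 → 15×9, cost 15·13·9 = 1755; ((W₁ × (W₂ × W₃)) × (W₄ × W₅)): 17×15 by 15×9 → 17×9, cost 17·15·9 = 2295; cumulative 11250. Total 11250.
Order Q = (((W₁ × W₂) × W₃) × (W₄ × W₅)): (W₁ × W₂): 17×15 by 15×15 → 17×15, cost 17·15·15 = 3825; ((W₁ × W₂) × W₃): 17×15 by 15×15 → 17×15, cost 17·15·15 = 3825; cumulative 7650; (W₄ × W₅): 15×13 by 13×9 → 15×9, cost 15·13·9 = 1755; (((W₁ × W₂) × W₃) × (W₄ × W₅)): 17×15 by 15×9 → 17×9, cost 17·15·9 = 2295; cumulative 11700. Total 11700.
Difference: |11250 − 11700| = 450.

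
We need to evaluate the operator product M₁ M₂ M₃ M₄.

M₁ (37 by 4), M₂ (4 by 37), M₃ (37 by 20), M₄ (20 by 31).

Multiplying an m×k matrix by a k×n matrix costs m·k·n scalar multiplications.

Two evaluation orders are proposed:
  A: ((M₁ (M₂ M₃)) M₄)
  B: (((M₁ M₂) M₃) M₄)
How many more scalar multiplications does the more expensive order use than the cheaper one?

26936

Order A = ((M₁ (M₂ M₃)) M₄): (M₂ M₃): 4×37 by 37×20 → 4×20, cost 4·37·20 = 2960; (M₁ (M₂ M₃)): 37×4 by 4×20 → 37×20, cost 37·4·20 = 2960; cumulative 5920; ((M₁ (M₂ M₃)) M₄): 37×20 by 20×31 → 37×31, cost 37·20·31 = 22940; cumulative 28860. Total 28860.
Order B = (((M₁ M₂) M₃) M₄): (M₁ M₂): 37×4 by 4×37 → 37×37, cost 37·4·37 = 5476; ((M₁ M₂) M₃): 37×37 by 37×20 → 37×20, cost 37·37·20 = 27380; cumulative 32856; (((M₁ M₂) M₃) M₄): 37×20 by 20×31 → 37×31, cost 37·20·31 = 22940; cumulative 55796. Total 55796.
Difference: |28860 − 55796| = 26936.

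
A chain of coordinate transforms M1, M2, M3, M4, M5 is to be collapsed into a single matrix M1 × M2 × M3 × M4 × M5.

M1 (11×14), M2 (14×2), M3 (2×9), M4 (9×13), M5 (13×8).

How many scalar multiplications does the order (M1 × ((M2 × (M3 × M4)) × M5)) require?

(M3 × M4): 2×9 by 9×13 → 2×13, cost 2·9·13 = 234
(M2 × (M3 × M4)): 14×2 by 2×13 → 14×13, cost 14·2·13 = 364; cumulative 598
((M2 × (M3 × M4)) × M5): 14×13 by 13×8 → 14×8, cost 14·13·8 = 1456; cumulative 2054
(M1 × ((M2 × (M3 × M4)) × M5)): 11×14 by 14×8 → 11×8, cost 11·14·8 = 1232; cumulative 3286
Total: 3286 scalar multiplications.

3286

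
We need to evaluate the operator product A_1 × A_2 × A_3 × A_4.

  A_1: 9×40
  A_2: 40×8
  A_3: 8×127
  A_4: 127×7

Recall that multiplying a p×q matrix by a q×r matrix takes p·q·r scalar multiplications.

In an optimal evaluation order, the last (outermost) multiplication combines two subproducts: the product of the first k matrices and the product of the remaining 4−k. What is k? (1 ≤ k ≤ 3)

2

Adjacent pairs: A_1A_2 = 9·40·8 = 2880; A_2A_3 = 40·8·127 = 40640; A_3A_4 = 8·127·7 = 7112.
Length 3: A_1..A_3: k=1: 0+40640+9·40·127=86360; k=2: 2880+0+9·8·127=12024 → min 12024 | A_2..A_4: k=2: 0+7112+40·8·7=9352; k=3: 40640+0+40·127·7=76200 → min 9352.
Top-level splits: k=1: (A_1..A_1)·(A_2..A_4) → 0+9352+9·40·7 = 11872; k=2: (A_1..A_2)·(A_3..A_4) → 2880+7112+9·8·7 = 10496; k=3: (A_1..A_3)·(A_4..A_4) → 12024+0+9·127·7 = 20025.
Best split is after A_2, i.e. k = 2.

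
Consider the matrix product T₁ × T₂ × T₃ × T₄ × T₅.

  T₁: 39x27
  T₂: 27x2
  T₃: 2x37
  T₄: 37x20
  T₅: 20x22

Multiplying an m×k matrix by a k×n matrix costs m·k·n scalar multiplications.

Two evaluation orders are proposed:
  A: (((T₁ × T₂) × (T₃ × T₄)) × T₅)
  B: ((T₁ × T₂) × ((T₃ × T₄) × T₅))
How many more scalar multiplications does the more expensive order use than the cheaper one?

Order A = (((T₁ × T₂) × (T₃ × T₄)) × T₅): (T₁ × T₂): 39×27 by 27×2 → 39×2, cost 39·27·2 = 2106; (T₃ × T₄): 2×37 by 37×20 → 2×20, cost 2·37·20 = 1480; ((T₁ × T₂) × (T₃ × T₄)): 39×2 by 2×20 → 39×20, cost 39·2·20 = 1560; cumulative 5146; (((T₁ × T₂) × (T₃ × T₄)) × T₅): 39×20 by 20×22 → 39×22, cost 39·20·22 = 17160; cumulative 22306. Total 22306.
Order B = ((T₁ × T₂) × ((T₃ × T₄) × T₅)): (T₁ × T₂): 39×27 by 27×2 → 39×2, cost 39·27·2 = 2106; (T₃ × T₄): 2×37 by 37×20 → 2×20, cost 2·37·20 = 1480; ((T₃ × T₄) × T₅): 2×20 by 20×22 → 2×22, cost 2·20·22 = 880; cumulative 2360; ((T₁ × T₂) × ((T₃ × T₄) × T₅)): 39×2 by 2×22 → 39×22, cost 39·2·22 = 1716; cumulative 6182. Total 6182.
Difference: |22306 − 6182| = 16124.

16124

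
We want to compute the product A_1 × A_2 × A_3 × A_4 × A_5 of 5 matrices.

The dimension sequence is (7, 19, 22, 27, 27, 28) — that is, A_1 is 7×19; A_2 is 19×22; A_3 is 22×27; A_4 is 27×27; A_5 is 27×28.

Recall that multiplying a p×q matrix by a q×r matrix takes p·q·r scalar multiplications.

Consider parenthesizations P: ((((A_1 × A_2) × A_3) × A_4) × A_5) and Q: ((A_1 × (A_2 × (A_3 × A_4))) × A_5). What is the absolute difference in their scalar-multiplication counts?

Order P = ((((A_1 × A_2) × A_3) × A_4) × A_5): (A_1 × A_2): 7×19 by 19×22 → 7×22, cost 7·19·22 = 2926; ((A_1 × A_2) × A_3): 7×22 by 22×27 → 7×27, cost 7·22·27 = 4158; cumulative 7084; (((A_1 × A_2) × A_3) × A_4): 7×27 by 27×27 → 7×27, cost 7·27·27 = 5103; cumulative 12187; ((((A_1 × A_2) × A_3) × A_4) × A_5): 7×27 by 27×28 → 7×28, cost 7·27·28 = 5292; cumulative 17479. Total 17479.
Order Q = ((A_1 × (A_2 × (A_3 × A_4))) × A_5): (A_3 × A_4): 22×27 by 27×27 → 22×27, cost 22·27·27 = 16038; (A_2 × (A_3 × A_4)): 19×22 by 22×27 → 19×27, cost 19·22·27 = 11286; cumulative 27324; (A_1 × (A_2 × (A_3 × A_4))): 7×19 by 19×27 → 7×27, cost 7·19·27 = 3591; cumulative 30915; ((A_1 × (A_2 × (A_3 × A_4))) × A_5): 7×27 by 27×28 → 7×28, cost 7·27·28 = 5292; cumulative 36207. Total 36207.
Difference: |17479 − 36207| = 18728.

18728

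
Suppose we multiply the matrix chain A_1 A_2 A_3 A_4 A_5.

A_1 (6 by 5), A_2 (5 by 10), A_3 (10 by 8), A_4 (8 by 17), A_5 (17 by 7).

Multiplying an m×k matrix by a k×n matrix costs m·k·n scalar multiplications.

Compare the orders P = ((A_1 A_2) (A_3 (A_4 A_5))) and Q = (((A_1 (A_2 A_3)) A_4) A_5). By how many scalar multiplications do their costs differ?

Order P = ((A_1 A_2) (A_3 (A_4 A_5))): (A_1 A_2): 6×5 by 5×10 → 6×10, cost 6·5·10 = 300; (A_4 A_5): 8×17 by 17×7 → 8×7, cost 8·17·7 = 952; (A_3 (A_4 A_5)): 10×8 by 8×7 → 10×7, cost 10·8·7 = 560; cumulative 1512; ((A_1 A_2) (A_3 (A_4 A_5))): 6×10 by 10×7 → 6×7, cost 6·10·7 = 420; cumulative 2232. Total 2232.
Order Q = (((A_1 (A_2 A_3)) A_4) A_5): (A_2 A_3): 5×10 by 10×8 → 5×8, cost 5·10·8 = 400; (A_1 (A_2 A_3)): 6×5 by 5×8 → 6×8, cost 6·5·8 = 240; cumulative 640; ((A_1 (A_2 A_3)) A_4): 6×8 by 8×17 → 6×17, cost 6·8·17 = 816; cumulative 1456; (((A_1 (A_2 A_3)) A_4) A_5): 6×17 by 17×7 → 6×7, cost 6·17·7 = 714; cumulative 2170. Total 2170.
Difference: |2232 − 2170| = 62.

62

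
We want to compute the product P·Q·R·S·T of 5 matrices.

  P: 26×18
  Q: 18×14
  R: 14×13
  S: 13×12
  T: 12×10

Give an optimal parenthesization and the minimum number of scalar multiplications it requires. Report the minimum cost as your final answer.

Adjacent pairs: PQ = 26·18·14 = 6552; QR = 18·14·13 = 3276; RS = 14·13·12 = 2184; ST = 13·12·10 = 1560.
Length 3: P..R: k=1: 0+3276+26·18·13=9360; k=2: 6552+0+26·14·13=11284 → min 9360 | Q..S: k=2: 0+2184+18·14·12=5208; k=3: 3276+0+18·13·12=6084 → min 5208 | R..T: k=3: 0+1560+14·13·10=3380; k=4: 2184+0+14·12·10=3864 → min 3380.
Length 4: P..S: k=1: 0+5208+26·18·12=10824; k=2: 6552+2184+26·14·12=13104; k=3: 9360+0+26·13·12=13416 → min 10824 | Q..T: k=2: 0+3380+18·14·10=5900; k=3: 3276+1560+18·13·10=7176; k=4: 5208+0+18·12·10=7368 → min 5900.
Length 5: P..T: k=1: 0+5900+26·18·10=10580; k=2: 6552+3380+26·14·10=13572; k=3: 9360+1560+26·13·10=14300; k=4: 10824+0+26·12·10=13944 → min 10580.
Optimal parenthesization: (P·(Q·(R·(S·T)))) with cost 10580.

10580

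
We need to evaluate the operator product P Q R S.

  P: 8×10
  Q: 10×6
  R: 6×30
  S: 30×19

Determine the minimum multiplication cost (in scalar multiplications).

Adjacent pairs: PQ = 8·10·6 = 480; QR = 10·6·30 = 1800; RS = 6·30·19 = 3420.
Length 3: P..R: k=1: 0+1800+8·10·30=4200; k=2: 480+0+8·6·30=1920 → min 1920 | Q..S: k=2: 0+3420+10·6·19=4560; k=3: 1800+0+10·30·19=7500 → min 4560.
Length 4: P..S: k=1: 0+4560+8·10·19=6080; k=2: 480+3420+8·6·19=4812; k=3: 1920+0+8·30·19=6480 → min 4812.
Optimal order: ((P Q) (R S)) with cost 4812.

4812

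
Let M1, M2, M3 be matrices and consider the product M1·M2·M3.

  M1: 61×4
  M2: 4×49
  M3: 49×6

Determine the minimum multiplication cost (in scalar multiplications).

2640

Order (M1·(M2·M3)): (M2·M3): 4×49 by 49×6 → 4×6, cost 4·49·6 = 1176; (M1·(M2·M3)): 61×4 by 4×6 → 61×6, cost 61·4·6 = 1464; cumulative 2640. Total 2640.
Order ((M1·M2)·M3): (M1·M2): 61×4 by 4×49 → 61×49, cost 61·4·49 = 11956; ((M1·M2)·M3): 61×49 by 49×6 → 61×6, cost 61·49·6 = 17934; cumulative 29890. Total 29890.
Minimum: 2640.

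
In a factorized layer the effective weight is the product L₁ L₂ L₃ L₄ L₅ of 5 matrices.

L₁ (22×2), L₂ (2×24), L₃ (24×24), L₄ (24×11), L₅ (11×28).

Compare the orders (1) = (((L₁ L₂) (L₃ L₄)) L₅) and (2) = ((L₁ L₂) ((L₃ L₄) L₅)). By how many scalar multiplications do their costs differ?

9592

Order (1) = (((L₁ L₂) (L₃ L₄)) L₅): (L₁ L₂): 22×2 by 2×24 → 22×24, cost 22·2·24 = 1056; (L₃ L₄): 24×24 by 24×11 → 24×11, cost 24·24·11 = 6336; ((L₁ L₂) (L₃ L₄)): 22×24 by 24×11 → 22×11, cost 22·24·11 = 5808; cumulative 13200; (((L₁ L₂) (L₃ L₄)) L₅): 22×11 by 11×28 → 22×28, cost 22·11·28 = 6776; cumulative 19976. Total 19976.
Order (2) = ((L₁ L₂) ((L₃ L₄) L₅)): (L₁ L₂): 22×2 by 2×24 → 22×24, cost 22·2·24 = 1056; (L₃ L₄): 24×24 by 24×11 → 24×11, cost 24·24·11 = 6336; ((L₃ L₄) L₅): 24×11 by 11×28 → 24×28, cost 24·11·28 = 7392; cumulative 13728; ((L₁ L₂) ((L₃ L₄) L₅)): 22×24 by 24×28 → 22×28, cost 22·24·28 = 14784; cumulative 29568. Total 29568.
Difference: |19976 − 29568| = 9592.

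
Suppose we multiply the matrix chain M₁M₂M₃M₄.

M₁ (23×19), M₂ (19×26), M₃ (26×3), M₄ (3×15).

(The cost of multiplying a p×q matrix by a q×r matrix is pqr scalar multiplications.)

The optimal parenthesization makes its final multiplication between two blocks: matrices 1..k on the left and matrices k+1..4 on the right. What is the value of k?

3

Adjacent pairs: M₁M₂ = 23·19·26 = 11362; M₂M₃ = 19·26·3 = 1482; M₃M₄ = 26·3·15 = 1170.
Length 3: M₁..M₃: k=1: 0+1482+23·19·3=2793; k=2: 11362+0+23·26·3=13156 → min 2793 | M₂..M₄: k=2: 0+1170+19·26·15=8580; k=3: 1482+0+19·3·15=2337 → min 2337.
Top-level splits: k=1: (M₁..M₁)·(M₂..M₄) → 0+2337+23·19·15 = 8892; k=2: (M₁..M₂)·(M₃..M₄) → 11362+1170+23·26·15 = 21502; k=3: (M₁..M₃)·(M₄..M₄) → 2793+0+23·3·15 = 3828.
Best split is after M₃, i.e. k = 3.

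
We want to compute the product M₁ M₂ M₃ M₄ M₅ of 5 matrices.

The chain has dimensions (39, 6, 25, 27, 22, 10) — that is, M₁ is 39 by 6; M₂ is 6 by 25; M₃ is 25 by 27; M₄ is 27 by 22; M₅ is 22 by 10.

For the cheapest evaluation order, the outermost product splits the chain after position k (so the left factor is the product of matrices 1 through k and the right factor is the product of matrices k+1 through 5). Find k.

Adjacent pairs: M₁M₂ = 39·6·25 = 5850; M₂M₃ = 6·25·27 = 4050; M₃M₄ = 25·27·22 = 14850; M₄M₅ = 27·22·10 = 5940.
Length 3: M₁..M₃: k=1: 0+4050+39·6·27=10368; k=2: 5850+0+39·25·27=32175 → min 10368 | M₂..M₄: k=2: 0+14850+6·25·22=18150; k=3: 4050+0+6·27·22=7614 → min 7614 | M₃..M₅: k=3: 0+5940+25·27·10=12690; k=4: 14850+0+25·22·10=20350 → min 12690.
Length 4: M₁..M₄: k=1: 0+7614+39·6·22=12762; k=2: 5850+14850+39·25·22=42150; k=3: 10368+0+39·27·22=33534 → min 12762 | M₂..M₅: k=2: 0+12690+6·25·10=14190; k=3: 4050+5940+6·27·10=11610; k=4: 7614+0+6·22·10=8934 → min 8934.
Top-level splits: k=1: (M₁..M₁)·(M₂..M₅) → 0+8934+39·6·10 = 11274; k=2: (M₁..M₂)·(M₃..M₅) → 5850+12690+39·25·10 = 28290; k=3: (M₁..M₃)·(M₄..M₅) → 10368+5940+39·27·10 = 26838; k=4: (M₁..M₄)·(M₅..M₅) → 12762+0+39·22·10 = 21342.
Best split is after M₁, i.e. k = 1.

1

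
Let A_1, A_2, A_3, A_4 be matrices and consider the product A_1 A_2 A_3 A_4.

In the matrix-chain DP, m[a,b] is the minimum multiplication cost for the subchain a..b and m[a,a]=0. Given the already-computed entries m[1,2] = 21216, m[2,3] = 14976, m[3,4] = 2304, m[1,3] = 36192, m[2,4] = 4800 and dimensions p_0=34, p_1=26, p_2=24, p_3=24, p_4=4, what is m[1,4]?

m[1,4] = min over k∈[1,3] of m[1,k]+m[k+1,4]+p_{0}·p_k·p_{4}.
k=1: 0 + 4800 + 34·26·4 = 8336; k=2: 21216 + 2304 + 34·24·4 = 26784; k=3: 36192 + 0 + 34·24·4 = 39456.
Minimum: 8336 at k=1.

8336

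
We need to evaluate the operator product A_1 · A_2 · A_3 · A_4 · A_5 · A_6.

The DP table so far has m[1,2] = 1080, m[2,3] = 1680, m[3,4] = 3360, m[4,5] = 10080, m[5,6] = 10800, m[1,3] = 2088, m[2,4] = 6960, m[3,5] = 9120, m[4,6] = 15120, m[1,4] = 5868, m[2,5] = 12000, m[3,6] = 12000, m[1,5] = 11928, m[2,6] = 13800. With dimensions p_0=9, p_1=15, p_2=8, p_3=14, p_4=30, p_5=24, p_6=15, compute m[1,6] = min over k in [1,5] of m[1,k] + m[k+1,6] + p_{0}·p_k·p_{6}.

14160

m[1,6] = min over k∈[1,5] of m[1,k]+m[k+1,6]+p_{0}·p_k·p_{6}.
k=1: 0 + 13800 + 9·15·15 = 15825; k=2: 1080 + 12000 + 9·8·15 = 14160; k=3: 2088 + 15120 + 9·14·15 = 19098; k=4: 5868 + 10800 + 9·30·15 = 20718; k=5: 11928 + 0 + 9·24·15 = 15168.
Minimum: 14160 at k=2.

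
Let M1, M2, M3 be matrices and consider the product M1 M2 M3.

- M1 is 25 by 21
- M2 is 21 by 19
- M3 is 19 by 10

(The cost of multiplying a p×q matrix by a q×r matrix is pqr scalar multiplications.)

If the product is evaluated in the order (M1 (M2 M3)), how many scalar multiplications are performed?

(M2 M3): 21×19 by 19×10 → 21×10, cost 21·19·10 = 3990
(M1 (M2 M3)): 25×21 by 21×10 → 25×10, cost 25·21·10 = 5250; cumulative 9240
Total: 9240 scalar multiplications.

9240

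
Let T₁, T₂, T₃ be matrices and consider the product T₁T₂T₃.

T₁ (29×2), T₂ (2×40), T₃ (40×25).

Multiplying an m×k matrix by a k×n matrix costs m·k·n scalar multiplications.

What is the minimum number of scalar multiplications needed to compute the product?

Order (T₁(T₂T₃)): (T₂T₃): 2×40 by 40×25 → 2×25, cost 2·40·25 = 2000; (T₁(T₂T₃)): 29×2 by 2×25 → 29×25, cost 29·2·25 = 1450; cumulative 3450. Total 3450.
Order ((T₁T₂)T₃): (T₁T₂): 29×2 by 2×40 → 29×40, cost 29·2·40 = 2320; ((T₁T₂)T₃): 29×40 by 40×25 → 29×25, cost 29·40·25 = 29000; cumulative 31320. Total 31320.
Minimum: 3450.

3450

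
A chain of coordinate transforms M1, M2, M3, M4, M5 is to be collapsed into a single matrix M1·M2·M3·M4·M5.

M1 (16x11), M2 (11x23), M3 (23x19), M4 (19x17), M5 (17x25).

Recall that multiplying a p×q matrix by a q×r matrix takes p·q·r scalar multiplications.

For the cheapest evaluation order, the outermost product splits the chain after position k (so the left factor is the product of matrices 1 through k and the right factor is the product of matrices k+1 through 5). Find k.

1

Adjacent pairs: M1M2 = 16·11·23 = 4048; M2M3 = 11·23·19 = 4807; M3M4 = 23·19·17 = 7429; M4M5 = 19·17·25 = 8075.
Length 3: M1..M3: k=1: 0+4807+16·11·19=8151; k=2: 4048+0+16·23·19=11040 → min 8151 | M2..M4: k=2: 0+7429+11·23·17=11730; k=3: 4807+0+11·19·17=8360 → min 8360 | M3..M5: k=3: 0+8075+23·19·25=19000; k=4: 7429+0+23·17·25=17204 → min 17204.
Length 4: M1..M4: k=1: 0+8360+16·11·17=11352; k=2: 4048+7429+16·23·17=17733; k=3: 8151+0+16·19·17=13319 → min 11352 | M2..M5: k=2: 0+17204+11·23·25=23529; k=3: 4807+8075+11·19·25=18107; k=4: 8360+0+11·17·25=13035 → min 13035.
Top-level splits: k=1: (M1..M1)·(M2..M5) → 0+13035+16·11·25 = 17435; k=2: (M1..M2)·(M3..M5) → 4048+17204+16·23·25 = 30452; k=3: (M1..M3)·(M4..M5) → 8151+8075+16·19·25 = 23826; k=4: (M1..M4)·(M5..M5) → 11352+0+16·17·25 = 18152.
Best split is after M1, i.e. k = 1.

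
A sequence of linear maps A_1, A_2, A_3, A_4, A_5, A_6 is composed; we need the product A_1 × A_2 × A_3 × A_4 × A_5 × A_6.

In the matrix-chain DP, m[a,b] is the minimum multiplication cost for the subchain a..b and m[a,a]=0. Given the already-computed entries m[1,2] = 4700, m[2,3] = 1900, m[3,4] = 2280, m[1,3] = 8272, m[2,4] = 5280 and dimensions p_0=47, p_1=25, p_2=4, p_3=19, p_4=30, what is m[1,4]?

12620

m[1,4] = min over k∈[1,3] of m[1,k]+m[k+1,4]+p_{0}·p_k·p_{4}.
k=1: 0 + 5280 + 47·25·30 = 40530; k=2: 4700 + 2280 + 47·4·30 = 12620; k=3: 8272 + 0 + 47·19·30 = 35062.
Minimum: 12620 at k=2.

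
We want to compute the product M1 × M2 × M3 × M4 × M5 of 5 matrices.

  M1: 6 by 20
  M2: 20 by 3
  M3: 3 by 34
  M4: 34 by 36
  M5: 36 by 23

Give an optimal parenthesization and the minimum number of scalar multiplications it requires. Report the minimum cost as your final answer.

6930

Adjacent pairs: M1M2 = 6·20·3 = 360; M2M3 = 20·3·34 = 2040; M3M4 = 3·34·36 = 3672; M4M5 = 34·36·23 = 28152.
Length 3: M1..M3: k=1: 0+2040+6·20·34=6120; k=2: 360+0+6·3·34=972 → min 972 | M2..M4: k=2: 0+3672+20·3·36=5832; k=3: 2040+0+20·34·36=26520 → min 5832 | M3..M5: k=3: 0+28152+3·34·23=30498; k=4: 3672+0+3·36·23=6156 → min 6156.
Length 4: M1..M4: k=1: 0+5832+6·20·36=10152; k=2: 360+3672+6·3·36=4680; k=3: 972+0+6·34·36=8316 → min 4680 | M2..M5: k=2: 0+6156+20·3·23=7536; k=3: 2040+28152+20·34·23=45832; k=4: 5832+0+20·36·23=22392 → min 7536.
Length 5: M1..M5: k=1: 0+7536+6·20·23=10296; k=2: 360+6156+6·3·23=6930; k=3: 972+28152+6·34·23=33816; k=4: 4680+0+6·36·23=9648 → min 6930.
Optimal parenthesization: ((M1 × M2) × ((M3 × M4) × M5)) with cost 6930.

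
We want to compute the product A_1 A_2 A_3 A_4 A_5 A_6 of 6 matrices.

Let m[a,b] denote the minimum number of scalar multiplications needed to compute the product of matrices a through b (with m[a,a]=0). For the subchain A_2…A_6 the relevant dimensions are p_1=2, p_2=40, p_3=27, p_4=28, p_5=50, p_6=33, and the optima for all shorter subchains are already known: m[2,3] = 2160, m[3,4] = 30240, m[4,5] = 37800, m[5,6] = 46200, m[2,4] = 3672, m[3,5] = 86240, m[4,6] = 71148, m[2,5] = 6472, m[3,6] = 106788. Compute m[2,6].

m[2,6] = min over k∈[2,5] of m[2,k]+m[k+1,6]+p_{1}·p_k·p_{6}.
k=2: 0 + 106788 + 2·40·33 = 109428; k=3: 2160 + 71148 + 2·27·33 = 75090; k=4: 3672 + 46200 + 2·28·33 = 51720; k=5: 6472 + 0 + 2·50·33 = 9772.
Minimum: 9772 at k=5.

9772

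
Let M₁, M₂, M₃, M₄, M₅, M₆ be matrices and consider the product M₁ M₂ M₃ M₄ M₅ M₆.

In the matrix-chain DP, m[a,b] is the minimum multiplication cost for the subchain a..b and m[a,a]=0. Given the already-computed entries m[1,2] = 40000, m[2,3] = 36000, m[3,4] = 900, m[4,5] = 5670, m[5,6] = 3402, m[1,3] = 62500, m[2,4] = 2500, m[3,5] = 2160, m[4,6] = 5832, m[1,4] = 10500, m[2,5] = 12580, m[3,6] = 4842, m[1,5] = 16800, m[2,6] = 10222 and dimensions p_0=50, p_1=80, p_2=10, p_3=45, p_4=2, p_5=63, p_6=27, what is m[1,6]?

m[1,6] = min over k∈[1,5] of m[1,k]+m[k+1,6]+p_{0}·p_k·p_{6}.
k=1: 0 + 10222 + 50·80·27 = 118222; k=2: 40000 + 4842 + 50·10·27 = 58342; k=3: 62500 + 5832 + 50·45·27 = 129082; k=4: 10500 + 3402 + 50·2·27 = 16602; k=5: 16800 + 0 + 50·63·27 = 101850.
Minimum: 16602 at k=4.

16602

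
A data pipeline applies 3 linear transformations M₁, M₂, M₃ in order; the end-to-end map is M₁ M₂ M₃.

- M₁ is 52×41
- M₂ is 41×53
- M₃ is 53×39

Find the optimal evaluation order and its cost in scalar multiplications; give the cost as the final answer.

167895

(M₁ (M₂ M₃)): cost 167895.
((M₁ M₂) M₃): cost 220480.
Optimal: (M₁ (M₂ M₃)) with cost 167895.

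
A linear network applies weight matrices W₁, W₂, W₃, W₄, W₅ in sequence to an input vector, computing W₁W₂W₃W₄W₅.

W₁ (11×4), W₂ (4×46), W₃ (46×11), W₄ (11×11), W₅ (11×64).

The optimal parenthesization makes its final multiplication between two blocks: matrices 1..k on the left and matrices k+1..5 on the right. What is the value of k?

1

Adjacent pairs: W₁W₂ = 11·4·46 = 2024; W₂W₃ = 4·46·11 = 2024; W₃W₄ = 46·11·11 = 5566; W₄W₅ = 11·11·64 = 7744.
Length 3: W₁..W₃: k=1: 0+2024+11·4·11=2508; k=2: 2024+0+11·46·11=7590 → min 2508 | W₂..W₄: k=2: 0+5566+4·46·11=7590; k=3: 2024+0+4·11·11=2508 → min 2508 | W₃..W₅: k=3: 0+7744+46·11·64=40128; k=4: 5566+0+46·11·64=37950 → min 37950.
Length 4: W₁..W₄: k=1: 0+2508+11·4·11=2992; k=2: 2024+5566+11·46·11=13156; k=3: 2508+0+11·11·11=3839 → min 2992 | W₂..W₅: k=2: 0+37950+4·46·64=49726; k=3: 2024+7744+4·11·64=12584; k=4: 2508+0+4·11·64=5324 → min 5324.
Top-level splits: k=1: (W₁..W₁)·(W₂..W₅) → 0+5324+11·4·64 = 8140; k=2: (W₁..W₂)·(W₃..W₅) → 2024+37950+11·46·64 = 72358; k=3: (W₁..W₃)·(W₄..W₅) → 2508+7744+11·11·64 = 17996; k=4: (W₁..W₄)·(W₅..W₅) → 2992+0+11·11·64 = 10736.
Best split is after W₁, i.e. k = 1.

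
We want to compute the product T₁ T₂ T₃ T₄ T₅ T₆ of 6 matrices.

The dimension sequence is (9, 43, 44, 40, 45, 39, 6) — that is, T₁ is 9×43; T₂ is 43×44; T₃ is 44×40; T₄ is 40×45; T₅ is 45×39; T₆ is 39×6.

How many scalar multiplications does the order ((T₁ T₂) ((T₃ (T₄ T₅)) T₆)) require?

168540

(T₁ T₂): 9×43 by 43×44 → 9×44, cost 9·43·44 = 17028
(T₄ T₅): 40×45 by 45×39 → 40×39, cost 40·45·39 = 70200
(T₃ (T₄ T₅)): 44×40 by 40×39 → 44×39, cost 44·40·39 = 68640; cumulative 138840
((T₃ (T₄ T₅)) T₆): 44×39 by 39×6 → 44×6, cost 44·39·6 = 10296; cumulative 149136
((T₁ T₂) ((T₃ (T₄ T₅)) T₆)): 9×44 by 44×6 → 9×6, cost 9·44·6 = 2376; cumulative 168540
Total: 168540 scalar multiplications.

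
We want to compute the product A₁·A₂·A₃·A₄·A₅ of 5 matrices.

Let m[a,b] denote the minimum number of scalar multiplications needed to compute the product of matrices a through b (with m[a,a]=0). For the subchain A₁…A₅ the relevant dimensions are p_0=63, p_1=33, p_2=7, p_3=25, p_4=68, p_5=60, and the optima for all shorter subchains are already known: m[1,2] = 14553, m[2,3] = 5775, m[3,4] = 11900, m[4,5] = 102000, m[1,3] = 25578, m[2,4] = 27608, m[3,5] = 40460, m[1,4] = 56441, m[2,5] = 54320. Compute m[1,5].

m[1,5] = min over k∈[1,4] of m[1,k]+m[k+1,5]+p_{0}·p_k·p_{5}.
k=1: 0 + 54320 + 63·33·60 = 179060; k=2: 14553 + 40460 + 63·7·60 = 81473; k=3: 25578 + 102000 + 63·25·60 = 222078; k=4: 56441 + 0 + 63·68·60 = 313481.
Minimum: 81473 at k=2.

81473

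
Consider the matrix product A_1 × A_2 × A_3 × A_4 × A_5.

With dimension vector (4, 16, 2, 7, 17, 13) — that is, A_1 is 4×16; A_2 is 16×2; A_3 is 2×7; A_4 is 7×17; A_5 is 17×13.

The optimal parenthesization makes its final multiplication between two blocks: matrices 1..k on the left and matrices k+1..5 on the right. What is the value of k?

Adjacent pairs: A_1A_2 = 4·16·2 = 128; A_2A_3 = 16·2·7 = 224; A_3A_4 = 2·7·17 = 238; A_4A_5 = 7·17·13 = 1547.
Length 3: A_1..A_3: k=1: 0+224+4·16·7=672; k=2: 128+0+4·2·7=184 → min 184 | A_2..A_4: k=2: 0+238+16·2·17=782; k=3: 224+0+16·7·17=2128 → min 782 | A_3..A_5: k=3: 0+1547+2·7·13=1729; k=4: 238+0+2·17·13=680 → min 680.
Length 4: A_1..A_4: k=1: 0+782+4·16·17=1870; k=2: 128+238+4·2·17=502; k=3: 184+0+4·7·17=660 → min 502 | A_2..A_5: k=2: 0+680+16·2·13=1096; k=3: 224+1547+16·7·13=3227; k=4: 782+0+16·17·13=4318 → min 1096.
Top-level splits: k=1: (A_1..A_1)·(A_2..A_5) → 0+1096+4·16·13 = 1928; k=2: (A_1..A_2)·(A_3..A_5) → 128+680+4·2·13 = 912; k=3: (A_1..A_3)·(A_4..A_5) → 184+1547+4·7·13 = 2095; k=4: (A_1..A_4)·(A_5..A_5) → 502+0+4·17·13 = 1386.
Best split is after A_2, i.e. k = 2.

2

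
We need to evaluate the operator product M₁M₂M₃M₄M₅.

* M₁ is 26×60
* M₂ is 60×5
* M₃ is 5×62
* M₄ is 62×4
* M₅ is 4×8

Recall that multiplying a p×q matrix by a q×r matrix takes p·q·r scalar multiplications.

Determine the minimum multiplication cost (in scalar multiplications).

9512

Adjacent pairs: M₁M₂ = 26·60·5 = 7800; M₂M₃ = 60·5·62 = 18600; M₃M₄ = 5·62·4 = 1240; M₄M₅ = 62·4·8 = 1984.
Length 3: M₁..M₃: k=1: 0+18600+26·60·62=115320; k=2: 7800+0+26·5·62=15860 → min 15860 | M₂..M₄: k=2: 0+1240+60·5·4=2440; k=3: 18600+0+60·62·4=33480 → min 2440 | M₃..M₅: k=3: 0+1984+5·62·8=4464; k=4: 1240+0+5·4·8=1400 → min 1400.
Length 4: M₁..M₄: k=1: 0+2440+26·60·4=8680; k=2: 7800+1240+26·5·4=9560; k=3: 15860+0+26·62·4=22308 → min 8680 | M₂..M₅: k=2: 0+1400+60·5·8=3800; k=3: 18600+1984+60·62·8=50344; k=4: 2440+0+60·4·8=4360 → min 3800.
Length 5: M₁..M₅: k=1: 0+3800+26·60·8=16280; k=2: 7800+1400+26·5·8=10240; k=3: 15860+1984+26·62·8=30740; k=4: 8680+0+26·4·8=9512 → min 9512.
Optimal order: ((M₁(M₂(M₃M₄)))M₅) with cost 9512.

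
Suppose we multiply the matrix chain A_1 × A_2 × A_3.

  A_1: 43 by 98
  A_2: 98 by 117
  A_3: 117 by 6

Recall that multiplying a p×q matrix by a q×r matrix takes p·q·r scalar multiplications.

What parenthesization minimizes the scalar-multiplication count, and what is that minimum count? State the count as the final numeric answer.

94080

(A_1 × (A_2 × A_3)): cost 94080.
((A_1 × A_2) × A_3): cost 523224.
Optimal: (A_1 × (A_2 × A_3)) with cost 94080.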